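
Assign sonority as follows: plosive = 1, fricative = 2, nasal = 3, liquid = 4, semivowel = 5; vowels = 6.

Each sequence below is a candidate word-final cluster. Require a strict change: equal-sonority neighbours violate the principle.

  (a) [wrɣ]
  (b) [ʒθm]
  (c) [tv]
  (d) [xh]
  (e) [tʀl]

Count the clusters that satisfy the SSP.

1

(a) [wrɣ]: profile 5-4-2 — obeys.
(b) [ʒθm]: profile 2-2-3 — violates.
(c) [tv]: profile 1-2 — violates.
(d) [xh]: profile 2-2 — violates.
(e) [tʀl]: profile 1-4-4 — violates.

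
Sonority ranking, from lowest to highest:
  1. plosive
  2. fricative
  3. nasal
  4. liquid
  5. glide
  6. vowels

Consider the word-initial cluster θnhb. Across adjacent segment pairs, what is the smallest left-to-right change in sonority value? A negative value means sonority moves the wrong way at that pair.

/θ/ — fricative, sonority 2.
/n/ — nasal, sonority 3.
/h/ — fricative, sonority 2.
/b/ — plosive, sonority 1.
/θ/→/n/: change +1.
/n/→/h/: change -1.
/h/→/b/: change -1.
Minimum = -1.

-1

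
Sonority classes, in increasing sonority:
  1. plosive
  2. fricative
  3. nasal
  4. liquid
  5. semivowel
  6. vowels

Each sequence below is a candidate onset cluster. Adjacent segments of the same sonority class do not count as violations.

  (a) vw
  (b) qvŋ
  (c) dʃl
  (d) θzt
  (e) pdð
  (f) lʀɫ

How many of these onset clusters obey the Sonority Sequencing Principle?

5

(a) sonority 2-5: well-formed.
(b) sonority 1-2-3: well-formed.
(c) sonority 1-2-4: well-formed.
(d) sonority 2-2-1: ill-formed.
(e) sonority 1-1-2: well-formed.
(f) sonority 4-4-4: well-formed.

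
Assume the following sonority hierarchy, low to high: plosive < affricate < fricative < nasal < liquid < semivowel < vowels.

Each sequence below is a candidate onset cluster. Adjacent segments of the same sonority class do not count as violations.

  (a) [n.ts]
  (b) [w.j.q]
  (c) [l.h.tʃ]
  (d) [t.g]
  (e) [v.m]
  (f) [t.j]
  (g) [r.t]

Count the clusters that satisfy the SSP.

(a) [n.ts]: profile 4-2 — violates.
(b) [w.j.q]: profile 6-6-1 — violates.
(c) [l.h.tʃ]: profile 5-3-2 — violates.
(d) [t.g]: profile 1-1 — obeys.
(e) [v.m]: profile 3-4 — obeys.
(f) [t.j]: profile 1-6 — obeys.
(g) [r.t]: profile 5-1 — violates.

3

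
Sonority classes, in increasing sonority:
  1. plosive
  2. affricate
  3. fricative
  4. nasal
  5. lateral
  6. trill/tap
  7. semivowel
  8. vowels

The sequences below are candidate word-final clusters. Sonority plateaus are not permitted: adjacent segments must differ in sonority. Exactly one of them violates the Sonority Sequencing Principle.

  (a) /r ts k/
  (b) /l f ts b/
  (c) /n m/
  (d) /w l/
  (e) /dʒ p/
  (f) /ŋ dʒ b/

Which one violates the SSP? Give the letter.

c

(a) /r ts k/: profile 6-2-1 — obeys.
(b) /l f ts b/: profile 5-3-2-1 — obeys.
(c) /n m/: profile 4-4 — violates.
(d) /w l/: profile 7-5 — obeys.
(e) /dʒ p/: profile 2-1 — obeys.
(f) /ŋ dʒ b/: profile 4-2-1 — obeys.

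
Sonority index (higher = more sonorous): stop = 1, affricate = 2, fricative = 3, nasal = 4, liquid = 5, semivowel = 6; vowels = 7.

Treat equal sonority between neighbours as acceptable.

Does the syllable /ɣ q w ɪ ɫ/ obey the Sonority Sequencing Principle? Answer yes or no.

no

Onset: /ɣ/ is a fricative (sonority 3), /q/ is a stop (sonority 1), /w/ is a semivowel (sonority 6); then the nucleus /ɪ/ (sonority 7).
Onset profile 3-1-6-7 — does not rise throughout.
Coda: /ɫ/ is a liquid (sonority 5).
Coda profile 7-5 — falls from the nucleus.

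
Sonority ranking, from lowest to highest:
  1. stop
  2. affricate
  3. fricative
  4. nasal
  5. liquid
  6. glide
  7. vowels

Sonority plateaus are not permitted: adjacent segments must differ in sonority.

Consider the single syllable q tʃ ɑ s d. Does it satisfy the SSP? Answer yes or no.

Onset: /q/ is a stop (sonority 1), /tʃ/ is an affricate (sonority 2); then the nucleus /ɑ/ (sonority 7).
Onset profile 1-2-7 — rises to the nucleus.
Coda: /s/ is a fricative (sonority 3), /d/ is a stop (sonority 1).
Coda profile 7-3-1 — falls from the nucleus.

yes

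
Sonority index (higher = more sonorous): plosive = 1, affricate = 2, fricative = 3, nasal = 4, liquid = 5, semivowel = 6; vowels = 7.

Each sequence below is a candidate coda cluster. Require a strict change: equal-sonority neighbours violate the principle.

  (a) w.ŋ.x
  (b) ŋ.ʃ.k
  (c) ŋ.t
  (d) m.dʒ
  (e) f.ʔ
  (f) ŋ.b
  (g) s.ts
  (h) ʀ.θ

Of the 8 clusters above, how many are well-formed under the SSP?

8

(a) w.ŋ.x: profile 6-4-3 — obeys.
(b) ŋ.ʃ.k: profile 4-3-1 — obeys.
(c) ŋ.t: profile 4-1 — obeys.
(d) m.dʒ: profile 4-2 — obeys.
(e) f.ʔ: profile 3-1 — obeys.
(f) ŋ.b: profile 4-1 — obeys.
(g) s.ts: profile 3-2 — obeys.
(h) ʀ.θ: profile 5-3 — obeys.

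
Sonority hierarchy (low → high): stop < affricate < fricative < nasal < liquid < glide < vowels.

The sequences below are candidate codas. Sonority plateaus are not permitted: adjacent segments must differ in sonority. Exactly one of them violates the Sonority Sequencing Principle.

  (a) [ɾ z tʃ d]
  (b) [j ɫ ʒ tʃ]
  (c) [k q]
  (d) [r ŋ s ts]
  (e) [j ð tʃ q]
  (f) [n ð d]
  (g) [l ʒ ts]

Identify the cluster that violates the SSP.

(a) 5-3-2-1 → obeys
(b) 6-5-3-2 → obeys
(c) 1-1 → violates
(d) 5-4-3-2 → obeys
(e) 6-3-2-1 → obeys
(f) 4-3-1 → obeys
(g) 5-3-2 → obeys

c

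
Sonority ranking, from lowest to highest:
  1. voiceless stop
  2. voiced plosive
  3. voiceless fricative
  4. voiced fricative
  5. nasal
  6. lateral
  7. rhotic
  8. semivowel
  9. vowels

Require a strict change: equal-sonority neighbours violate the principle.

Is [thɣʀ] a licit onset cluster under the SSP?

/t/ is a voiceless stop (sonority 1).
/h/ is a voiceless fricative (sonority 3).
/ɣ/ is a voiced fricative (sonority 4).
/ʀ/ is a rhotic (sonority 7).
The profile 1-3-4-7 strictly rises, so the onset cluster satisfies the SSP.

yes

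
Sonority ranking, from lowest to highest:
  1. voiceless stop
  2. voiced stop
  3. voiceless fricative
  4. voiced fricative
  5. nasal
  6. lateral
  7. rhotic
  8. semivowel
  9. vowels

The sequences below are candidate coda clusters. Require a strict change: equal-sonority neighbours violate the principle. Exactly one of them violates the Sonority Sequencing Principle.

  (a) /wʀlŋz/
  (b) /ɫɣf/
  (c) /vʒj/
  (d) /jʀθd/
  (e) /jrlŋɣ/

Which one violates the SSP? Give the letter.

(a) /wʀlŋz/: profile 8-7-6-5-4 — obeys.
(b) /ɫɣf/: profile 6-4-3 — obeys.
(c) /vʒj/: profile 4-4-8 — violates.
(d) /jʀθd/: profile 8-7-3-2 — obeys.
(e) /jrlŋɣ/: profile 8-7-6-5-4 — obeys.

c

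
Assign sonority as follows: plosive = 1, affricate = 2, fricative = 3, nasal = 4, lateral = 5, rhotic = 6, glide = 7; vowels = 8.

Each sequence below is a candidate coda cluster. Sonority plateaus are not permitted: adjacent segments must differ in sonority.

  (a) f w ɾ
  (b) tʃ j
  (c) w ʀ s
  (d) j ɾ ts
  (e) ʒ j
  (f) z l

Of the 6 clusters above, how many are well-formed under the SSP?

(a) sonority 3-7-6: ill-formed.
(b) sonority 2-7: ill-formed.
(c) sonority 7-6-3: well-formed.
(d) sonority 7-6-2: well-formed.
(e) sonority 3-7: ill-formed.
(f) sonority 3-5: ill-formed.

2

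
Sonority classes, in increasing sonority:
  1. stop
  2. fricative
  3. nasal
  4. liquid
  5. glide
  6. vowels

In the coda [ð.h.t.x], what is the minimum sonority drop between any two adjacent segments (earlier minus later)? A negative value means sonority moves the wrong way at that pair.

/ð/ is a fricative (sonority 2).
/h/ is a fricative (sonority 2).
/t/ is a stop (sonority 1).
/x/ is a fricative (sonority 2).
/ð/→/h/: change +0.
/h/→/t/: change +1.
/t/→/x/: change -1.
Minimum = -1.

-1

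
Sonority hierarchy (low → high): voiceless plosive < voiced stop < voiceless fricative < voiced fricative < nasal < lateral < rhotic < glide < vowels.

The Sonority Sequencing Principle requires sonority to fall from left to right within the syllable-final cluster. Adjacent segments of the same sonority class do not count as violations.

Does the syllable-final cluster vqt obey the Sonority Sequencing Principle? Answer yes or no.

/v/ — voiced fricative, sonority 4.
/q/ — voiceless plosive, sonority 1.
/t/ — voiceless plosive, sonority 1.
The profile 4-1-1 is non-increasing (plateaus allowed), so the syllable-final cluster satisfies the SSP.

yes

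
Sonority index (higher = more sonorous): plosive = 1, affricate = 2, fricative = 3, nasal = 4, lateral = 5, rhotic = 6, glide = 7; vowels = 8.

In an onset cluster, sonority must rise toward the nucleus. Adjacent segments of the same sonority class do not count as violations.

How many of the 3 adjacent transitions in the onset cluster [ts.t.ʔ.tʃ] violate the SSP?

1

/ts/ is an affricate (sonority 2).
/t/ is a plosive (sonority 1).
/ʔ/ is a plosive (sonority 1).
/tʃ/ is an affricate (sonority 2).
/ts/→/t/: 2→1 (does not rise) — violation.
/t/→/ʔ/: 1→1 (plateau, allowed) — ok.
/ʔ/→/tʃ/: 1→2 (rises) — ok.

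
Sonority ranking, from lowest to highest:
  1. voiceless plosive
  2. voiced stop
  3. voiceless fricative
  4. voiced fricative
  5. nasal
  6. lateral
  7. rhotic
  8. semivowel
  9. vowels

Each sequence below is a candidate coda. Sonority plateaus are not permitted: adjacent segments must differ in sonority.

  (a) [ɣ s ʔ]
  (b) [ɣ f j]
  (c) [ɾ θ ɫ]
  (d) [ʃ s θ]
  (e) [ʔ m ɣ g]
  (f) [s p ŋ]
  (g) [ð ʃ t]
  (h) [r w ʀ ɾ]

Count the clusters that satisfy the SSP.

(a) sonority 4-3-1: well-formed.
(b) sonority 4-3-8: ill-formed.
(c) sonority 7-3-6: ill-formed.
(d) sonority 3-3-3: ill-formed.
(e) sonority 1-5-4-2: ill-formed.
(f) sonority 3-1-5: ill-formed.
(g) sonority 4-3-1: well-formed.
(h) sonority 7-8-7-7: ill-formed.

2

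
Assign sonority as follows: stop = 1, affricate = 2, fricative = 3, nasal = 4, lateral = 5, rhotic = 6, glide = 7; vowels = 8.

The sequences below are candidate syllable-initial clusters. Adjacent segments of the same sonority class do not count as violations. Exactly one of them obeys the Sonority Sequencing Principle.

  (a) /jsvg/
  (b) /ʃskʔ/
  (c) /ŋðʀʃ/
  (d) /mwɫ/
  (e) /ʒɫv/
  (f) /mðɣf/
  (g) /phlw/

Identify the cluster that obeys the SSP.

g

(a) sonority 7-3-3-1: ill-formed.
(b) sonority 3-3-1-1: ill-formed.
(c) sonority 4-3-6-3: ill-formed.
(d) sonority 4-7-5: ill-formed.
(e) sonority 3-5-3: ill-formed.
(f) sonority 4-3-3-3: ill-formed.
(g) sonority 1-3-5-7: well-formed.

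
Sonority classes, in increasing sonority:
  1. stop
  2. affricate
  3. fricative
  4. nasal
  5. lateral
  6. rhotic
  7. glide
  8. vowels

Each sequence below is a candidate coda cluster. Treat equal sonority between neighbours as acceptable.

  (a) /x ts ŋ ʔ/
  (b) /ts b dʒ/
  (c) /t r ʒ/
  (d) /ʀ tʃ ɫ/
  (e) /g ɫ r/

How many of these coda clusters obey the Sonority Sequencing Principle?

0

(a) /x ts ŋ ʔ/: profile 3-2-4-1 — violates.
(b) /ts b dʒ/: profile 2-1-2 — violates.
(c) /t r ʒ/: profile 1-6-3 — violates.
(d) /ʀ tʃ ɫ/: profile 6-2-5 — violates.
(e) /g ɫ r/: profile 1-5-6 — violates.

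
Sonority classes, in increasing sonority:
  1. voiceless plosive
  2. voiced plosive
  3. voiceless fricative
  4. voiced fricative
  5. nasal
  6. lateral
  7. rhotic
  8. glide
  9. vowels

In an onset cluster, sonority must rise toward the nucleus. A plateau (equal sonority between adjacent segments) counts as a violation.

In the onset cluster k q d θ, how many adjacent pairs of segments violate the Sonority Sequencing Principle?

1

/k/ — voiceless plosive, sonority 1.
/q/ — voiceless plosive, sonority 1.
/d/ — voiced plosive, sonority 2.
/θ/ — voiceless fricative, sonority 3.
/k/→/q/: 1→1 (plateau) — violation.
/q/→/d/: 1→2 (rises) — ok.
/d/→/θ/: 2→3 (rises) — ok.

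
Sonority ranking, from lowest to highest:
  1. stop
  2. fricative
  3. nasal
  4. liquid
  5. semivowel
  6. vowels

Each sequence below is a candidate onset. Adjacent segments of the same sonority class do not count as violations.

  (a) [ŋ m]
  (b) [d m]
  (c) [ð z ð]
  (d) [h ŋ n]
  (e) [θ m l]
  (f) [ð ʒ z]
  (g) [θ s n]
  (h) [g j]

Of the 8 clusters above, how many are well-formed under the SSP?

8

(a) [ŋ m]: profile 3-3 — obeys.
(b) [d m]: profile 1-3 — obeys.
(c) [ð z ð]: profile 2-2-2 — obeys.
(d) [h ŋ n]: profile 2-3-3 — obeys.
(e) [θ m l]: profile 2-3-4 — obeys.
(f) [ð ʒ z]: profile 2-2-2 — obeys.
(g) [θ s n]: profile 2-2-3 — obeys.
(h) [g j]: profile 1-5 — obeys.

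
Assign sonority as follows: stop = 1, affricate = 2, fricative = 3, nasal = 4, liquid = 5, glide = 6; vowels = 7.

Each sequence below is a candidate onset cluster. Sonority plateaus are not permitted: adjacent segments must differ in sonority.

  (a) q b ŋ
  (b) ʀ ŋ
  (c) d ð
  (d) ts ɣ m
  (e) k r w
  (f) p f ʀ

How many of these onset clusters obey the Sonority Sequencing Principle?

(a) q b ŋ: profile 1-1-4 — violates.
(b) ʀ ŋ: profile 5-4 — violates.
(c) d ð: profile 1-3 — obeys.
(d) ts ɣ m: profile 2-3-4 — obeys.
(e) k r w: profile 1-5-6 — obeys.
(f) p f ʀ: profile 1-3-5 — obeys.

4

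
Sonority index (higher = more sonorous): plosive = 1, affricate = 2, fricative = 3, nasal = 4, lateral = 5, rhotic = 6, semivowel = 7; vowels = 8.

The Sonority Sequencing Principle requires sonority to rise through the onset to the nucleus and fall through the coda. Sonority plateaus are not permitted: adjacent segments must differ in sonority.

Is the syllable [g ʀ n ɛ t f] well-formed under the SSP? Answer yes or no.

Onset: /g/ is a plosive (sonority 1), /ʀ/ is a rhotic (sonority 6), /n/ is a nasal (sonority 4); then the nucleus /ɛ/ (sonority 8).
Onset profile 1-6-4-8 — does not strictly rise throughout.
Coda: /t/ is a plosive (sonority 1), /f/ is a fricative (sonority 3).
Coda profile 8-1-3 — does not strictly fall throughout.

no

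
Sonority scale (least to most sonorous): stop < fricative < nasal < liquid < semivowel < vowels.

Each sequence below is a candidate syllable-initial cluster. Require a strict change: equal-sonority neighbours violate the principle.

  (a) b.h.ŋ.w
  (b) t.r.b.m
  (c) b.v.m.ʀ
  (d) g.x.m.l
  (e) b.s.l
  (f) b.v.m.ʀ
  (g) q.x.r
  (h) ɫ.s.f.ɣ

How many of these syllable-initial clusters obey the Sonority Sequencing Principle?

6

(a) sonority 1-2-3-5: well-formed.
(b) sonority 1-4-1-3: ill-formed.
(c) sonority 1-2-3-4: well-formed.
(d) sonority 1-2-3-4: well-formed.
(e) sonority 1-2-4: well-formed.
(f) sonority 1-2-3-4: well-formed.
(g) sonority 1-2-4: well-formed.
(h) sonority 4-2-2-2: ill-formed.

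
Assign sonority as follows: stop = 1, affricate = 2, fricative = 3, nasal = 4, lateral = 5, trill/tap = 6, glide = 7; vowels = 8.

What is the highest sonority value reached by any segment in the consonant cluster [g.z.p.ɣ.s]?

/g/ is a stop (sonority 1).
/z/ is a fricative (sonority 3).
/p/ is a stop (sonority 1).
/ɣ/ is a fricative (sonority 3).
/s/ is a fricative (sonority 3).
The maximum is 3.

3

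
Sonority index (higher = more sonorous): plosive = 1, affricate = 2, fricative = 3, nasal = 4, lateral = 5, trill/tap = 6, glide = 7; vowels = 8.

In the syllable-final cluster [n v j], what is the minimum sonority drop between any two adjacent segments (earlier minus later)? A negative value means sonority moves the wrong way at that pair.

-4

/n/ — nasal, sonority 4.
/v/ — fricative, sonority 3.
/j/ — glide, sonority 7.
/n/→/v/: change +1.
/v/→/j/: change -4.
Minimum = -4.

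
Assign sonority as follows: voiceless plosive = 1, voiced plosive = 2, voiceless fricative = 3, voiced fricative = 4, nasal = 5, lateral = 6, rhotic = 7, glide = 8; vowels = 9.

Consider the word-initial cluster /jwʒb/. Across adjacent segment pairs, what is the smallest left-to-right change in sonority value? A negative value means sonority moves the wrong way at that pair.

/j/ — glide, sonority 8.
/w/ — glide, sonority 8.
/ʒ/ — voiced fricative, sonority 4.
/b/ — voiced plosive, sonority 2.
/j/→/w/: change +0.
/w/→/ʒ/: change -4.
/ʒ/→/b/: change -2.
Minimum = -4.

-4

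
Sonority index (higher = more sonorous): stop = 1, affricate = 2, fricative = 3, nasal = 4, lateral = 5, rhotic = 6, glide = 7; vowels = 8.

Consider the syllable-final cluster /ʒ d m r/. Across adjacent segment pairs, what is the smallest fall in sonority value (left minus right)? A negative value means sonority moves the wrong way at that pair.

/ʒ/ — fricative, sonority 3.
/d/ — stop, sonority 1.
/m/ — nasal, sonority 4.
/r/ — rhotic, sonority 6.
/ʒ/→/d/: change +2.
/d/→/m/: change -3.
/m/→/r/: change -2.
Minimum = -3.

-3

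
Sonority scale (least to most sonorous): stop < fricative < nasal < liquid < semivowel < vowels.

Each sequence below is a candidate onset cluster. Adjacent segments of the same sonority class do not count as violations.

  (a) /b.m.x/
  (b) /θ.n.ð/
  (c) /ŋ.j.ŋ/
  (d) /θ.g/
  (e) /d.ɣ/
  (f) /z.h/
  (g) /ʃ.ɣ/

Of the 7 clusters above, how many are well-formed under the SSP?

(a) /b.m.x/: profile 1-3-2 — violates.
(b) /θ.n.ð/: profile 2-3-2 — violates.
(c) /ŋ.j.ŋ/: profile 3-5-3 — violates.
(d) /θ.g/: profile 2-1 — violates.
(e) /d.ɣ/: profile 1-2 — obeys.
(f) /z.h/: profile 2-2 — obeys.
(g) /ʃ.ɣ/: profile 2-2 — obeys.

3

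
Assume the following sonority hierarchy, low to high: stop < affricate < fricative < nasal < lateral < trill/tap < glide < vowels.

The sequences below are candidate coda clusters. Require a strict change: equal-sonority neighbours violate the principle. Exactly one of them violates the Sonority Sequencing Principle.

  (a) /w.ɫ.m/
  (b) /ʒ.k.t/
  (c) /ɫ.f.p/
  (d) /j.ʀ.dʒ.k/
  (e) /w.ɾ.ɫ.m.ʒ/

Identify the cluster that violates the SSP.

b

(a) sonority 7-5-4: well-formed.
(b) sonority 3-1-1: ill-formed.
(c) sonority 5-3-1: well-formed.
(d) sonority 7-6-2-1: well-formed.
(e) sonority 7-6-5-4-3: well-formed.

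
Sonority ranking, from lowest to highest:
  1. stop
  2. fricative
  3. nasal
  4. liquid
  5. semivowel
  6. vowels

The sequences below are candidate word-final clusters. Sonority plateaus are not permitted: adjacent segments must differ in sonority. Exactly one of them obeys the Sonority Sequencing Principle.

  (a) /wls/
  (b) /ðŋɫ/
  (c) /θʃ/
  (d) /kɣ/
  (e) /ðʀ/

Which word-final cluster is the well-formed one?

a

(a) sonority 5-4-2: well-formed.
(b) sonority 2-3-4: ill-formed.
(c) sonority 2-2: ill-formed.
(d) sonority 1-2: ill-formed.
(e) sonority 2-4: ill-formed.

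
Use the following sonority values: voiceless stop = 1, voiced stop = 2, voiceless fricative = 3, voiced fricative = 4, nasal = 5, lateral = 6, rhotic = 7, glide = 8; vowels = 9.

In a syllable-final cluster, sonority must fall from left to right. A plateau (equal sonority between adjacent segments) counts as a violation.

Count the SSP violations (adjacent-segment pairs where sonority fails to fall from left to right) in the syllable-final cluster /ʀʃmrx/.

2

/ʀ/ is a rhotic (sonority 7).
/ʃ/ is a voiceless fricative (sonority 3).
/m/ is a nasal (sonority 5).
/r/ is a rhotic (sonority 7).
/x/ is a voiceless fricative (sonority 3).
/ʀ/→/ʃ/: 7→3 (falls) — ok.
/ʃ/→/m/: 3→5 (does not fall) — violation.
/m/→/r/: 5→7 (does not fall) — violation.
/r/→/x/: 7→3 (falls) — ok.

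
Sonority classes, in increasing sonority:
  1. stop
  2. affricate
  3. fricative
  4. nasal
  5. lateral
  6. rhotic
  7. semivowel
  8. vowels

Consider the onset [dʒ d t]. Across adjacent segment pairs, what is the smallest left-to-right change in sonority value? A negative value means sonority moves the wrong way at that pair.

-1

/dʒ/: affricate = 2.
/d/: stop = 1.
/t/: stop = 1.
/dʒ/→/d/: change -1.
/d/→/t/: change +0.
Minimum = -1.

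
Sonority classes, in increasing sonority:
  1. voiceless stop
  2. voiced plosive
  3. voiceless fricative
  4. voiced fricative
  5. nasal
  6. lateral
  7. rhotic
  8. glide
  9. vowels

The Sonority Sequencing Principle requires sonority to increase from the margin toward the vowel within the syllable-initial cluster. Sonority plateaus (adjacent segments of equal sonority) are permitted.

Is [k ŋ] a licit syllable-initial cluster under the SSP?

yes

/k/: voiceless stop = 1.
/ŋ/: nasal = 5.
The profile 1-5 strictly rises, so the syllable-initial cluster satisfies the SSP.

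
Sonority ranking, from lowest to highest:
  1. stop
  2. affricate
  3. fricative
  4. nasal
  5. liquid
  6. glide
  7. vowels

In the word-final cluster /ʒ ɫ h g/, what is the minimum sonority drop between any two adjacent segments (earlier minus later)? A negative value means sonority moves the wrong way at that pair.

/ʒ/ — fricative, sonority 3.
/ɫ/ — liquid, sonority 5.
/h/ — fricative, sonority 3.
/g/ — stop, sonority 1.
/ʒ/→/ɫ/: change -2.
/ɫ/→/h/: change +2.
/h/→/g/: change +2.
Minimum = -2.

-2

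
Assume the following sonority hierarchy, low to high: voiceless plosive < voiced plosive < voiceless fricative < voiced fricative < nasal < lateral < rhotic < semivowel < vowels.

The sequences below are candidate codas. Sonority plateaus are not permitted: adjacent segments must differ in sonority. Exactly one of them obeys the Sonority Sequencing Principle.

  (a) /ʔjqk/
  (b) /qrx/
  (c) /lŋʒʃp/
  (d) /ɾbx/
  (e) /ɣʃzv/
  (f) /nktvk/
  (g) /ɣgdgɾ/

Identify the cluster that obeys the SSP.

(a) sonority 1-8-1-1: ill-formed.
(b) sonority 1-7-3: ill-formed.
(c) sonority 6-5-4-3-1: well-formed.
(d) sonority 7-2-3: ill-formed.
(e) sonority 4-3-4-4: ill-formed.
(f) sonority 5-1-1-4-1: ill-formed.
(g) sonority 4-2-2-2-7: ill-formed.

c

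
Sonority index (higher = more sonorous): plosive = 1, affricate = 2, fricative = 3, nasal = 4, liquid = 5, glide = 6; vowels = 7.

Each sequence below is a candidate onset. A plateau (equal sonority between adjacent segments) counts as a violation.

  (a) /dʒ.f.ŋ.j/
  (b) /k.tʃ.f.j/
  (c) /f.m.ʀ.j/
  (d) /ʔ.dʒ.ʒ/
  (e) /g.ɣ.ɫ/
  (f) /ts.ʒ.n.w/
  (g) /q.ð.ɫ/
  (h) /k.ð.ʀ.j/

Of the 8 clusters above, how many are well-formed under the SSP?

(a) 2-3-4-6 → obeys
(b) 1-2-3-6 → obeys
(c) 3-4-5-6 → obeys
(d) 1-2-3 → obeys
(e) 1-3-5 → obeys
(f) 2-3-4-6 → obeys
(g) 1-3-5 → obeys
(h) 1-3-5-6 → obeys

8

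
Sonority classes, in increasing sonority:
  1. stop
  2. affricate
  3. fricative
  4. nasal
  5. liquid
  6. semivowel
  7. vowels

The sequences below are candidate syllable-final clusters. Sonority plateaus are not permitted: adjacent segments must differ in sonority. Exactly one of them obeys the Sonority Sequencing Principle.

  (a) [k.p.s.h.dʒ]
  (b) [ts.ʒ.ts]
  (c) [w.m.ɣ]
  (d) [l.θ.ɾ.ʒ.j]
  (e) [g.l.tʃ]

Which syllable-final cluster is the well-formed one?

c

(a) 1-1-3-3-2 → violates
(b) 2-3-2 → violates
(c) 6-4-3 → obeys
(d) 5-3-5-3-6 → violates
(e) 1-5-2 → violates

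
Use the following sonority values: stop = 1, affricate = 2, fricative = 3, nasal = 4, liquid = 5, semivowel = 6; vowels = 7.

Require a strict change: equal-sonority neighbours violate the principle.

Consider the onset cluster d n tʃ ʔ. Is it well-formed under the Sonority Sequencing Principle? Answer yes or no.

/d/ — stop, sonority 1.
/n/ — nasal, sonority 4.
/tʃ/ — affricate, sonority 2.
/ʔ/ — stop, sonority 1.
The profile is 1-4-2-1. Between /n/ (4) and /tʃ/ (2) sonority does not rise, so the cluster violates the SSP.

no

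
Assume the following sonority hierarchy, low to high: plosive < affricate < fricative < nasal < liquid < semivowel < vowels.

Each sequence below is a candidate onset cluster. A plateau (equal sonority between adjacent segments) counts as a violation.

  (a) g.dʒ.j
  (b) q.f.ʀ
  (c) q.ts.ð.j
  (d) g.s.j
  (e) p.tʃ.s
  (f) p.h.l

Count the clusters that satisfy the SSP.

(a) g.dʒ.j: profile 1-2-6 — obeys.
(b) q.f.ʀ: profile 1-3-5 — obeys.
(c) q.ts.ð.j: profile 1-2-3-6 — obeys.
(d) g.s.j: profile 1-3-6 — obeys.
(e) p.tʃ.s: profile 1-2-3 — obeys.
(f) p.h.l: profile 1-3-5 — obeys.

6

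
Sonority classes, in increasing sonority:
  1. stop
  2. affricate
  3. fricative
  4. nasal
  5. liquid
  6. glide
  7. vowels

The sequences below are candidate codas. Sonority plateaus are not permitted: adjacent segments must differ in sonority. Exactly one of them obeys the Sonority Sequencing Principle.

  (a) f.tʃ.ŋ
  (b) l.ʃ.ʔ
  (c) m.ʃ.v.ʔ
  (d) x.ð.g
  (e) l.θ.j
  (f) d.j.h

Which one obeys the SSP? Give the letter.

b

(a) f.tʃ.ŋ: profile 3-2-4 — violates.
(b) l.ʃ.ʔ: profile 5-3-1 — obeys.
(c) m.ʃ.v.ʔ: profile 4-3-3-1 — violates.
(d) x.ð.g: profile 3-3-1 — violates.
(e) l.θ.j: profile 5-3-6 — violates.
(f) d.j.h: profile 1-6-3 — violates.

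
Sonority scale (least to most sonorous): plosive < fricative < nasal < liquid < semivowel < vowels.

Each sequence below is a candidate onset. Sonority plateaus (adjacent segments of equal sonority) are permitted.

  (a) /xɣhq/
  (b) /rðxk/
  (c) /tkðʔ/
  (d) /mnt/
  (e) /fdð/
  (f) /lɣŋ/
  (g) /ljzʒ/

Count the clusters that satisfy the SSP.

(a) 2-2-2-1 → violates
(b) 4-2-2-1 → violates
(c) 1-1-2-1 → violates
(d) 3-3-1 → violates
(e) 2-1-2 → violates
(f) 4-2-3 → violates
(g) 4-5-2-2 → violates

0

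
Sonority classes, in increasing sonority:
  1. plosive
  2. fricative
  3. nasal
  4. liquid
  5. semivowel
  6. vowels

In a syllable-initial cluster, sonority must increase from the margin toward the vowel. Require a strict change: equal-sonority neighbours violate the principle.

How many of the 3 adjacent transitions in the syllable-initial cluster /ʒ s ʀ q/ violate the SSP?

/ʒ/ is a fricative (sonority 2).
/s/ is a fricative (sonority 2).
/ʀ/ is a liquid (sonority 4).
/q/ is a plosive (sonority 1).
/ʒ/→/s/: 2→2 (plateau) — violation.
/s/→/ʀ/: 2→4 (rises) — ok.
/ʀ/→/q/: 4→1 (does not rise) — violation.

2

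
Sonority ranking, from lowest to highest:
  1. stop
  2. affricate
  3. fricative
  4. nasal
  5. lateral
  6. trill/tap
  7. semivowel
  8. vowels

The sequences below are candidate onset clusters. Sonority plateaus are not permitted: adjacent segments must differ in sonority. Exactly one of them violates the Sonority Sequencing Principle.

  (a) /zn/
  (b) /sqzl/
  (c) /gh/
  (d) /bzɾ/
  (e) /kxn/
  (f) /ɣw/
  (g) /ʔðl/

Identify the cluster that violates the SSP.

(a) /zn/: profile 3-4 — obeys.
(b) /sqzl/: profile 3-1-3-5 — violates.
(c) /gh/: profile 1-3 — obeys.
(d) /bzɾ/: profile 1-3-6 — obeys.
(e) /kxn/: profile 1-3-4 — obeys.
(f) /ɣw/: profile 3-7 — obeys.
(g) /ʔðl/: profile 1-3-5 — obeys.

b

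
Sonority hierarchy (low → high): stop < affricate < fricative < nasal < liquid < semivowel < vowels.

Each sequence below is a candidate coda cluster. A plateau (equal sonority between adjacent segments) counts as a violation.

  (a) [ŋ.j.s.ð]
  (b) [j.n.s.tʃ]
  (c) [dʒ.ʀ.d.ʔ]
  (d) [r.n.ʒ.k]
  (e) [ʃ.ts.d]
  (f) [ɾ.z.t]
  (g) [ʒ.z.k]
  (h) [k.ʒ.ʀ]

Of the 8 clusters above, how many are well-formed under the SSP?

(a) [ŋ.j.s.ð]: profile 4-6-3-3 — violates.
(b) [j.n.s.tʃ]: profile 6-4-3-2 — obeys.
(c) [dʒ.ʀ.d.ʔ]: profile 2-5-1-1 — violates.
(d) [r.n.ʒ.k]: profile 5-4-3-1 — obeys.
(e) [ʃ.ts.d]: profile 3-2-1 — obeys.
(f) [ɾ.z.t]: profile 5-3-1 — obeys.
(g) [ʒ.z.k]: profile 3-3-1 — violates.
(h) [k.ʒ.ʀ]: profile 1-3-5 — violates.

4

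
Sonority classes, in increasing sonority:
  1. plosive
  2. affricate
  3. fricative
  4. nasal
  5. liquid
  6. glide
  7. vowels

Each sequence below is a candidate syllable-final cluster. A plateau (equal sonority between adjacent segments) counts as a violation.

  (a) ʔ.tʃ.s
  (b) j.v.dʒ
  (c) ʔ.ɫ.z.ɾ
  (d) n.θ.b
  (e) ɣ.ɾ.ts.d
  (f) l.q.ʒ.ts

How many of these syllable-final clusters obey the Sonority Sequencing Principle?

(a) sonority 1-2-3: ill-formed.
(b) sonority 6-3-2: well-formed.
(c) sonority 1-5-3-5: ill-formed.
(d) sonority 4-3-1: well-formed.
(e) sonority 3-5-2-1: ill-formed.
(f) sonority 5-1-3-2: ill-formed.

2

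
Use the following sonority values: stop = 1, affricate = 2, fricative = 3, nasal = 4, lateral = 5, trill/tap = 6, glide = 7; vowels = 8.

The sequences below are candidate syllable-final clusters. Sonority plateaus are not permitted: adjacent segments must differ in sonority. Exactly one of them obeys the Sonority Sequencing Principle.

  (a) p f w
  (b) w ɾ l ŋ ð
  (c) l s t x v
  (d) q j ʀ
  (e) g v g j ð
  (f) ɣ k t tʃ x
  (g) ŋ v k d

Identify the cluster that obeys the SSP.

b

(a) sonority 1-3-7: ill-formed.
(b) sonority 7-6-5-4-3: well-formed.
(c) sonority 5-3-1-3-3: ill-formed.
(d) sonority 1-7-6: ill-formed.
(e) sonority 1-3-1-7-3: ill-formed.
(f) sonority 3-1-1-2-3: ill-formed.
(g) sonority 4-3-1-1: ill-formed.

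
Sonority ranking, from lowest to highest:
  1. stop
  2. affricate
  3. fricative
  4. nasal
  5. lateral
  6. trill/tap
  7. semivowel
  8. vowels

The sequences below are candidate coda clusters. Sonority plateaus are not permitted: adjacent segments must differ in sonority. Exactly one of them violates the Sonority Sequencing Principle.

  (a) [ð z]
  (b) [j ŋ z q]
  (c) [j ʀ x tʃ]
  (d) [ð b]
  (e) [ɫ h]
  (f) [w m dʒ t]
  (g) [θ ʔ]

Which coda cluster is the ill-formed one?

a

(a) 3-3 → violates
(b) 7-4-3-1 → obeys
(c) 7-6-3-2 → obeys
(d) 3-1 → obeys
(e) 5-3 → obeys
(f) 7-4-2-1 → obeys
(g) 3-1 → obeys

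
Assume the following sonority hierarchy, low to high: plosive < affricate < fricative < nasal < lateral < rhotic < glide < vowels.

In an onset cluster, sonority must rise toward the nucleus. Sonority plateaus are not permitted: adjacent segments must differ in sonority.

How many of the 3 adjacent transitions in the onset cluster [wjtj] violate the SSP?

2

/w/ is a glide (sonority 7).
/j/ is a glide (sonority 7).
/t/ is a plosive (sonority 1).
/j/ is a glide (sonority 7).
/w/→/j/: 7→7 (plateau) — violation.
/j/→/t/: 7→1 (does not rise) — violation.
/t/→/j/: 1→7 (rises) — ok.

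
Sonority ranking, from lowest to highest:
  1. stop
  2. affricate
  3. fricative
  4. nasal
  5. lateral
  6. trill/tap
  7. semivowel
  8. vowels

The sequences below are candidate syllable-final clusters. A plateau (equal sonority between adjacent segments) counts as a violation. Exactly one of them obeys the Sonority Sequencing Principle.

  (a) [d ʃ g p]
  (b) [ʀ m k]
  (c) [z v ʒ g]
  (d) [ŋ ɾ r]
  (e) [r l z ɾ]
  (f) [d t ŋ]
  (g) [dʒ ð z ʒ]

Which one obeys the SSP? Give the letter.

(a) sonority 1-3-1-1: ill-formed.
(b) sonority 6-4-1: well-formed.
(c) sonority 3-3-3-1: ill-formed.
(d) sonority 4-6-6: ill-formed.
(e) sonority 6-5-3-6: ill-formed.
(f) sonority 1-1-4: ill-formed.
(g) sonority 2-3-3-3: ill-formed.

b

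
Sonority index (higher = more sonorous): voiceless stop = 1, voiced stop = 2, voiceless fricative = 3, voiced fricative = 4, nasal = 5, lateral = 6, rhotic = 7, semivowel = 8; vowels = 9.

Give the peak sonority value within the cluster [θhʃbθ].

/θ/: voiceless fricative = 3.
/h/: voiceless fricative = 3.
/ʃ/: voiceless fricative = 3.
/b/: voiced stop = 2.
/θ/: voiceless fricative = 3.
The maximum is 3.

3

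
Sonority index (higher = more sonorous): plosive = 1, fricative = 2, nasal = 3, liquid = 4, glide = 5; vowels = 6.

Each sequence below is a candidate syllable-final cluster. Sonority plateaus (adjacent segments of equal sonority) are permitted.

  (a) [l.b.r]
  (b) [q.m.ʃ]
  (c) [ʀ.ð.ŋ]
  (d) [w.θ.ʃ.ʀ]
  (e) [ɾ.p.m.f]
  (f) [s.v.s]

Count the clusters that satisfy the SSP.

(a) sonority 4-1-4: ill-formed.
(b) sonority 1-3-2: ill-formed.
(c) sonority 4-2-3: ill-formed.
(d) sonority 5-2-2-4: ill-formed.
(e) sonority 4-1-3-2: ill-formed.
(f) sonority 2-2-2: well-formed.

1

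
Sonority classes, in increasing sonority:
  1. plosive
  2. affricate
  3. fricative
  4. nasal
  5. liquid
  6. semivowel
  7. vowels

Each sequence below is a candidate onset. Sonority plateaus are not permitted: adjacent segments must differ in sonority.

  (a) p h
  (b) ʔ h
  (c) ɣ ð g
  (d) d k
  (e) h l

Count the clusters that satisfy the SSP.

3

(a) p h: profile 1-3 — obeys.
(b) ʔ h: profile 1-3 — obeys.
(c) ɣ ð g: profile 3-3-1 — violates.
(d) d k: profile 1-1 — violates.
(e) h l: profile 3-5 — obeys.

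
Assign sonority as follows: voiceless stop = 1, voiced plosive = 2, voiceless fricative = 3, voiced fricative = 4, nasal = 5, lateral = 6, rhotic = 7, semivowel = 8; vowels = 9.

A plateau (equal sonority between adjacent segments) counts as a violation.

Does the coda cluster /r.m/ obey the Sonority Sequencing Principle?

yes

/r/: rhotic = 7.
/m/: nasal = 5.
The profile 7-5 strictly falls, so the coda cluster satisfies the SSP.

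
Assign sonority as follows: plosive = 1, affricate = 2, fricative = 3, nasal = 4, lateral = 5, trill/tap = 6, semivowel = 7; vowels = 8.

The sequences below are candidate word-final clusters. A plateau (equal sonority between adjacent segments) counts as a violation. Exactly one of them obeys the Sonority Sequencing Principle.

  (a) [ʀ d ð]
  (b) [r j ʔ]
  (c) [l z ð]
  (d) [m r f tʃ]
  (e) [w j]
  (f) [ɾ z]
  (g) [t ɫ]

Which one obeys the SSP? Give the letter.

f

(a) sonority 6-1-3: ill-formed.
(b) sonority 6-7-1: ill-formed.
(c) sonority 5-3-3: ill-formed.
(d) sonority 4-6-3-2: ill-formed.
(e) sonority 7-7: ill-formed.
(f) sonority 6-3: well-formed.
(g) sonority 1-5: ill-formed.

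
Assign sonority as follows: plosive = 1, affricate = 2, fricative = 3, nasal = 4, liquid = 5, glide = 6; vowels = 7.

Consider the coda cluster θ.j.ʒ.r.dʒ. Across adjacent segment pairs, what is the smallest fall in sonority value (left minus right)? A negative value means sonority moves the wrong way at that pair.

/θ/: fricative = 3.
/j/: glide = 6.
/ʒ/: fricative = 3.
/r/: liquid = 5.
/dʒ/: affricate = 2.
/θ/→/j/: change -3.
/j/→/ʒ/: change +3.
/ʒ/→/r/: change -2.
/r/→/dʒ/: change +3.
Minimum = -3.

-3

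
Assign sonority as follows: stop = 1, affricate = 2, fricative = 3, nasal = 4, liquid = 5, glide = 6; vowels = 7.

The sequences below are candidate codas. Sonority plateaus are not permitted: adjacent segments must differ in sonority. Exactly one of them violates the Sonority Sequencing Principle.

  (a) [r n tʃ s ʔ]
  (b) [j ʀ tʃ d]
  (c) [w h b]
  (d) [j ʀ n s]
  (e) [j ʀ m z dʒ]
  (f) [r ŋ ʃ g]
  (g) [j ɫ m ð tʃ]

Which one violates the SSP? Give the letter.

a

(a) [r n tʃ s ʔ]: profile 5-4-2-3-1 — violates.
(b) [j ʀ tʃ d]: profile 6-5-2-1 — obeys.
(c) [w h b]: profile 6-3-1 — obeys.
(d) [j ʀ n s]: profile 6-5-4-3 — obeys.
(e) [j ʀ m z dʒ]: profile 6-5-4-3-2 — obeys.
(f) [r ŋ ʃ g]: profile 5-4-3-1 — obeys.
(g) [j ɫ m ð tʃ]: profile 6-5-4-3-2 — obeys.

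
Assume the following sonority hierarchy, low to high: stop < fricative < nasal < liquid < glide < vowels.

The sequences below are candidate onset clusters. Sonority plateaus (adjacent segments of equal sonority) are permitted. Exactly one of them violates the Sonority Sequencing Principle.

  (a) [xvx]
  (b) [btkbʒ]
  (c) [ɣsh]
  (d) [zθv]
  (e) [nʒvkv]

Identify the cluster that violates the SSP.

(a) sonority 2-2-2: well-formed.
(b) sonority 1-1-1-1-2: well-formed.
(c) sonority 2-2-2: well-formed.
(d) sonority 2-2-2: well-formed.
(e) sonority 3-2-2-1-2: ill-formed.

e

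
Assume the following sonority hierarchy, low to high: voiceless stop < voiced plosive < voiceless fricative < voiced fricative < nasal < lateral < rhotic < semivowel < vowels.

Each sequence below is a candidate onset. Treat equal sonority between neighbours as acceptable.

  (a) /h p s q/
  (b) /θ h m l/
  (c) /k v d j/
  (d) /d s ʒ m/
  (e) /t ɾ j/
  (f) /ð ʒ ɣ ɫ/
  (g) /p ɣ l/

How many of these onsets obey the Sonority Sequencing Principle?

5

(a) sonority 3-1-3-1: ill-formed.
(b) sonority 3-3-5-6: well-formed.
(c) sonority 1-4-2-8: ill-formed.
(d) sonority 2-3-4-5: well-formed.
(e) sonority 1-7-8: well-formed.
(f) sonority 4-4-4-6: well-formed.
(g) sonority 1-4-6: well-formed.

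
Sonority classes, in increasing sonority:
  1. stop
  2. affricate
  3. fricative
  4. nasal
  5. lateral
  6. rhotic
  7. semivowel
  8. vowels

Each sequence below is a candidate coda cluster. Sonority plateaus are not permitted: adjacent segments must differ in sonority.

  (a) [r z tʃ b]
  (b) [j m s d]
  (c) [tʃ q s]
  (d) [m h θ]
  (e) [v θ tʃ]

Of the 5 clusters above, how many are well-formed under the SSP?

(a) sonority 6-3-2-1: well-formed.
(b) sonority 7-4-3-1: well-formed.
(c) sonority 2-1-3: ill-formed.
(d) sonority 4-3-3: ill-formed.
(e) sonority 3-3-2: ill-formed.

2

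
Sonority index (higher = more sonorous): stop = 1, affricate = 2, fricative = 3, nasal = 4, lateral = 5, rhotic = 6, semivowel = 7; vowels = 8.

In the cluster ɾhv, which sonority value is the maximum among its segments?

6

/ɾ/ is a rhotic (sonority 6).
/h/ is a fricative (sonority 3).
/v/ is a fricative (sonority 3).
The maximum is 6.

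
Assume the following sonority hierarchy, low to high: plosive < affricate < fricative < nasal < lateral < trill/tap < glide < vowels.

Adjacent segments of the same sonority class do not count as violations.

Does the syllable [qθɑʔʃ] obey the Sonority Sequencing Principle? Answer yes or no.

Onset: /q/ is a plosive (sonority 1), /θ/ is a fricative (sonority 3); then the nucleus /ɑ/ (sonority 8).
Onset profile 1-3-8 — rises to the nucleus.
Coda: /ʔ/ is a plosive (sonority 1), /ʃ/ is a fricative (sonority 3).
Coda profile 8-1-3 — does not fall throughout.

no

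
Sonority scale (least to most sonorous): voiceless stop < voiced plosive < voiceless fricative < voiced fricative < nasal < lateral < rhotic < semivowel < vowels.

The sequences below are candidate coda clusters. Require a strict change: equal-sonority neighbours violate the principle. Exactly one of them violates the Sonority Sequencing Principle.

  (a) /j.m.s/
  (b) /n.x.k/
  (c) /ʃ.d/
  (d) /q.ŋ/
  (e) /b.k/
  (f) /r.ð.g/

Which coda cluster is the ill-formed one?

(a) /j.m.s/: profile 8-5-3 — obeys.
(b) /n.x.k/: profile 5-3-1 — obeys.
(c) /ʃ.d/: profile 3-2 — obeys.
(d) /q.ŋ/: profile 1-5 — violates.
(e) /b.k/: profile 2-1 — obeys.
(f) /r.ð.g/: profile 7-4-2 — obeys.

d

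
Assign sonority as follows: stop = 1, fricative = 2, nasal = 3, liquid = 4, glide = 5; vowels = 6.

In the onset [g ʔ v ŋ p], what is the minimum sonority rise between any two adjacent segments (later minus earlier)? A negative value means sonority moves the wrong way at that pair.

-2

/g/ — stop, sonority 1.
/ʔ/ — stop, sonority 1.
/v/ — fricative, sonority 2.
/ŋ/ — nasal, sonority 3.
/p/ — stop, sonority 1.
/g/→/ʔ/: change +0.
/ʔ/→/v/: change +1.
/v/→/ŋ/: change +1.
/ŋ/→/p/: change -2.
Minimum = -2.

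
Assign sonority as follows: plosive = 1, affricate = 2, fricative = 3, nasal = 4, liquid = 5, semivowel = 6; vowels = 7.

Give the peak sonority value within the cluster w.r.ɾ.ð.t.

6

/w/: semivowel = 6.
/r/: liquid = 5.
/ɾ/: liquid = 5.
/ð/: fricative = 3.
/t/: plosive = 1.
The maximum is 6.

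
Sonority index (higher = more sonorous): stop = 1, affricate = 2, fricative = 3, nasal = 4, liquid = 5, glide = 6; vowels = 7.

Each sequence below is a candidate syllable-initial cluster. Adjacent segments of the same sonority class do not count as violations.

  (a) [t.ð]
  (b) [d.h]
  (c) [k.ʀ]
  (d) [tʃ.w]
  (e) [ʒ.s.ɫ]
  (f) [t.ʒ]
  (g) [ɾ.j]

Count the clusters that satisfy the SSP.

7

(a) 1-3 → obeys
(b) 1-3 → obeys
(c) 1-5 → obeys
(d) 2-6 → obeys
(e) 3-3-5 → obeys
(f) 1-3 → obeys
(g) 5-6 → obeys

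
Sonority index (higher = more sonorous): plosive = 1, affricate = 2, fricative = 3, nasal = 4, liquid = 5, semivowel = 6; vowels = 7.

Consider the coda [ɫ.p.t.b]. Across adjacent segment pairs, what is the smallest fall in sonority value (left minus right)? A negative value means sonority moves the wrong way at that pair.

/ɫ/: liquid = 5.
/p/: plosive = 1.
/t/: plosive = 1.
/b/: plosive = 1.
/ɫ/→/p/: change +4.
/p/→/t/: change +0.
/t/→/b/: change +0.
Minimum = 0.

0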